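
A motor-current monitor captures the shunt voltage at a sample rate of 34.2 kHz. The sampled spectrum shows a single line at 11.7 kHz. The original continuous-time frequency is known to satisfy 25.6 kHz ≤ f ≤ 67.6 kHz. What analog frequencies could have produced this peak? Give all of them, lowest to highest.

Frequencies that alias to 11.7 kHz are k·fs ± 11.7 kHz for integer k ≥ 0.
k=0: 11.7 kHz.
k=1: 22.5 kHz, 45.9 kHz.
k=2: 56.7 kHz, 80.1 kHz.
k=3: 90.9 kHz, 114.3 kHz.
Within [25.6 kHz, 67.6 kHz]: 45.9 kHz, 56.7 kHz.

45.9 kHz, 56.7 kHz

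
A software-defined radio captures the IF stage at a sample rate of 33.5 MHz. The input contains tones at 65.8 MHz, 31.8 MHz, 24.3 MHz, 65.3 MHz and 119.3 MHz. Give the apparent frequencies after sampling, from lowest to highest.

fs/2 = 16.75 MHz.
65.8 MHz mod fs = 32.3 MHz.
32.3 MHz > fs/2 = 16.75 MHz, folds to fs − 32.3 MHz = 1.2 MHz.
31.8 MHz > fs/2 = 16.75 MHz, folds to fs − 31.8 MHz = 1.7 MHz.
24.3 MHz > fs/2 = 16.75 MHz, folds to fs − 24.3 MHz = 9.2 MHz.
65.3 MHz mod fs = 31.8 MHz.
31.8 MHz > fs/2 = 16.75 MHz, folds to fs − 31.8 MHz = 1.7 MHz.
119.3 MHz mod fs = 18.8 MHz.
18.8 MHz > fs/2 = 16.75 MHz, folds to fs − 18.8 MHz = 14.7 MHz.
Distinct values: {1.2 MHz, 1.7 MHz, 9.2 MHz, 14.7 MHz}.

1.2 MHz, 1.7 MHz, 9.2 MHz, 14.7 MHz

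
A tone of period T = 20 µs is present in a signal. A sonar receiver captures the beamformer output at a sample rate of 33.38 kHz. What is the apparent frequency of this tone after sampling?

16.62 kHz

T = 20 µs → f = 1/T = 50 kHz.
50 kHz mod fs = 16.62 kHz.
16.62 kHz ≤ fs/2 = 16.69 kHz, appears at 16.62 kHz.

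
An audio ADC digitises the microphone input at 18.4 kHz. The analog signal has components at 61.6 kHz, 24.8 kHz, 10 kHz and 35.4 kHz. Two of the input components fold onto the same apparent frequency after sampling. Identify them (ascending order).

24.8 kHz, 61.6 kHz

fs/2 = 9.2 kHz.
61.6 kHz mod fs = 6.4 kHz.
6.4 kHz ≤ fs/2 = 9.2 kHz, appears at 6.4 kHz.
24.8 kHz mod fs = 6.4 kHz.
6.4 kHz ≤ fs/2 = 9.2 kHz, appears at 6.4 kHz.
10 kHz > fs/2 = 9.2 kHz, folds to fs − 10 kHz = 8.4 kHz.
35.4 kHz mod fs = 17 kHz.
17 kHz > fs/2 = 9.2 kHz, folds to fs − 17 kHz = 1.4 kHz.
24.8 kHz and 61.6 kHz both map to 6.4 kHz.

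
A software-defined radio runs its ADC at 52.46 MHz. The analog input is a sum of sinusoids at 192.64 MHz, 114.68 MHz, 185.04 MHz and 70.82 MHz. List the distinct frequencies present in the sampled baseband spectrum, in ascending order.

9.76 MHz, 17.2 MHz, 18.36 MHz, 24.8 MHz

fs/2 = 26.23 MHz.
192.64 MHz mod fs = 35.26 MHz.
35.26 MHz > fs/2 = 26.23 MHz, folds to fs − 35.26 MHz = 17.2 MHz.
114.68 MHz mod fs = 9.76 MHz.
9.76 MHz ≤ fs/2 = 26.23 MHz, appears at 9.76 MHz.
185.04 MHz mod fs = 27.66 MHz.
27.66 MHz > fs/2 = 26.23 MHz, folds to fs − 27.66 MHz = 24.8 MHz.
70.82 MHz mod fs = 18.36 MHz.
18.36 MHz ≤ fs/2 = 26.23 MHz, appears at 18.36 MHz.
Distinct values: {9.76 MHz, 17.2 MHz, 18.36 MHz, 24.8 MHz}.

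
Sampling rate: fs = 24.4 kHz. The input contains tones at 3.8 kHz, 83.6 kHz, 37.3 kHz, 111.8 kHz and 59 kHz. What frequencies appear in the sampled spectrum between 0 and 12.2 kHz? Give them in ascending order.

fs/2 = 12.2 kHz.
3.8 kHz ≤ fs/2 = 12.2 kHz, passes unchanged.
83.6 kHz mod fs = 10.4 kHz.
10.4 kHz ≤ fs/2 = 12.2 kHz, appears at 10.4 kHz.
37.3 kHz mod fs = 12.9 kHz.
12.9 kHz > fs/2 = 12.2 kHz, folds to fs − 12.9 kHz = 11.5 kHz.
111.8 kHz mod fs = 14.2 kHz.
14.2 kHz > fs/2 = 12.2 kHz, folds to fs − 14.2 kHz = 10.2 kHz.
59 kHz mod fs = 10.2 kHz.
10.2 kHz ≤ fs/2 = 12.2 kHz, appears at 10.2 kHz.
Distinct values: {3.8 kHz, 10.2 kHz, 10.4 kHz, 11.5 kHz}.

3.8 kHz, 10.2 kHz, 10.4 kHz, 11.5 kHz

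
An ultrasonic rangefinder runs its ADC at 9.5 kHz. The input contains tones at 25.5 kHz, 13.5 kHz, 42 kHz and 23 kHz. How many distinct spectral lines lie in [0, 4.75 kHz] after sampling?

2

fs/2 = 4.75 kHz.
25.5 kHz mod fs = 6.5 kHz.
6.5 kHz > fs/2 = 4.75 kHz, folds to fs − 6.5 kHz = 3 kHz.
13.5 kHz mod fs = 4 kHz.
4 kHz ≤ fs/2 = 4.75 kHz, appears at 4 kHz.
42 kHz mod fs = 4 kHz.
4 kHz ≤ fs/2 = 4.75 kHz, appears at 4 kHz.
23 kHz mod fs = 4 kHz.
4 kHz ≤ fs/2 = 4.75 kHz, appears at 4 kHz.
Distinct values: {3 kHz, 4 kHz} → 2.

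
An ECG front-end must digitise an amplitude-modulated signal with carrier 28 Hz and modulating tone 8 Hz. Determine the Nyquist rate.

AM sidebands sit at fc ± fm = 20 Hz and 36 Hz.
Highest-frequency component: 36 Hz.
Nyquist rate = 2 × 36 Hz = 72 Hz.

72 Hz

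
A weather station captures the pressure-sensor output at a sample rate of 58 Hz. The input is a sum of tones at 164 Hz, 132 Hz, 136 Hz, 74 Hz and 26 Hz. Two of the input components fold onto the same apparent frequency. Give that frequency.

16 Hz

fs/2 = 29 Hz.
164 Hz mod fs = 48 Hz.
48 Hz > fs/2 = 29 Hz, folds to fs − 48 Hz = 10 Hz.
132 Hz mod fs = 16 Hz.
16 Hz ≤ fs/2 = 29 Hz, appears at 16 Hz.
136 Hz mod fs = 20 Hz.
20 Hz ≤ fs/2 = 29 Hz, appears at 20 Hz.
74 Hz mod fs = 16 Hz.
16 Hz ≤ fs/2 = 29 Hz, appears at 16 Hz.
26 Hz ≤ fs/2 = 29 Hz, passes unchanged.
74 Hz and 132 Hz both map to 16 Hz.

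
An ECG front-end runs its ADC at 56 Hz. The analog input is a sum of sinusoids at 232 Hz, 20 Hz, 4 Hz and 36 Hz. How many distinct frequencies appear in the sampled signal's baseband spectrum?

fs/2 = 28 Hz.
232 Hz mod fs = 8 Hz.
8 Hz ≤ fs/2 = 28 Hz, appears at 8 Hz.
20 Hz ≤ fs/2 = 28 Hz, passes unchanged.
4 Hz ≤ fs/2 = 28 Hz, passes unchanged.
36 Hz > fs/2 = 28 Hz, folds to fs − 36 Hz = 20 Hz.
Distinct values: {4 Hz, 8 Hz, 20 Hz} → 3.

3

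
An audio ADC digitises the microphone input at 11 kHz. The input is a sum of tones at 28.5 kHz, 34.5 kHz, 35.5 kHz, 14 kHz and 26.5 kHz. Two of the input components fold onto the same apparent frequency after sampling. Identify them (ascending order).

26.5 kHz, 28.5 kHz

fs/2 = 5.5 kHz.
28.5 kHz mod fs = 6.5 kHz.
6.5 kHz > fs/2 = 5.5 kHz, folds to fs − 6.5 kHz = 4.5 kHz.
34.5 kHz mod fs = 1.5 kHz.
1.5 kHz ≤ fs/2 = 5.5 kHz, appears at 1.5 kHz.
35.5 kHz mod fs = 2.5 kHz.
2.5 kHz ≤ fs/2 = 5.5 kHz, appears at 2.5 kHz.
14 kHz mod fs = 3 kHz.
3 kHz ≤ fs/2 = 5.5 kHz, appears at 3 kHz.
26.5 kHz mod fs = 4.5 kHz.
4.5 kHz ≤ fs/2 = 5.5 kHz, appears at 4.5 kHz.
26.5 kHz and 28.5 kHz both map to 4.5 kHz.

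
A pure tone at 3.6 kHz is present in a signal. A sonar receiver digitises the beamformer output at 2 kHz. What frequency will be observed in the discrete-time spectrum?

3.6 kHz mod fs = 1.6 kHz.
1.6 kHz > fs/2 = 1 kHz, folds to fs − 1.6 kHz = 0.4 kHz.

0.4 kHz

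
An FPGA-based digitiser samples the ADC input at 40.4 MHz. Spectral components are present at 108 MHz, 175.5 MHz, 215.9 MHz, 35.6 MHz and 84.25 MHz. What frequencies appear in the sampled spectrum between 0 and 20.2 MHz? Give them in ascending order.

fs/2 = 20.2 MHz.
108 MHz mod fs = 27.2 MHz.
27.2 MHz > fs/2 = 20.2 MHz, folds to fs − 27.2 MHz = 13.2 MHz.
175.5 MHz mod fs = 13.9 MHz.
13.9 MHz ≤ fs/2 = 20.2 MHz, appears at 13.9 MHz.
215.9 MHz mod fs = 13.9 MHz.
13.9 MHz ≤ fs/2 = 20.2 MHz, appears at 13.9 MHz.
35.6 MHz > fs/2 = 20.2 MHz, folds to fs − 35.6 MHz = 4.8 MHz.
84.25 MHz mod fs = 3.45 MHz.
3.45 MHz ≤ fs/2 = 20.2 MHz, appears at 3.45 MHz.
Distinct values: {3.45 MHz, 4.8 MHz, 13.2 MHz, 13.9 MHz}.

3.45 MHz, 4.8 MHz, 13.2 MHz, 13.9 MHz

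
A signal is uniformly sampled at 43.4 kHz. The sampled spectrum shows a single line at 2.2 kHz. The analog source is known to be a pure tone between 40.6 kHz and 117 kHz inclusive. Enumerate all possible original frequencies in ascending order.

Frequencies that alias to 2.2 kHz are k·fs ± 2.2 kHz for integer k ≥ 0.
k=0: 2.2 kHz.
k=1: 41.2 kHz, 45.6 kHz.
k=2: 84.6 kHz, 89 kHz.
k=3: 128 kHz, 132.4 kHz.
Within [40.6 kHz, 117 kHz]: 41.2 kHz, 45.6 kHz, 84.6 kHz, 89 kHz.

41.2 kHz, 45.6 kHz, 84.6 kHz, 89 kHz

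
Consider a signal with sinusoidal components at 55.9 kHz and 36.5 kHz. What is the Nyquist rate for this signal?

111.8 kHz

Highest-frequency component: 55.9 kHz.
Nyquist rate = 2 × 55.9 kHz = 111.8 kHz.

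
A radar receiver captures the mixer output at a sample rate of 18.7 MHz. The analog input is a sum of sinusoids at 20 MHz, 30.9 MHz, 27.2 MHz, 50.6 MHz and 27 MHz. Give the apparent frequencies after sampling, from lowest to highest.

1.3 MHz, 5.5 MHz, 6.5 MHz, 8.3 MHz, 8.5 MHz

fs/2 = 9.35 MHz.
20 MHz mod fs = 1.3 MHz.
1.3 MHz ≤ fs/2 = 9.35 MHz, appears at 1.3 MHz.
30.9 MHz mod fs = 12.2 MHz.
12.2 MHz > fs/2 = 9.35 MHz, folds to fs − 12.2 MHz = 6.5 MHz.
27.2 MHz mod fs = 8.5 MHz.
8.5 MHz ≤ fs/2 = 9.35 MHz, appears at 8.5 MHz.
50.6 MHz mod fs = 13.2 MHz.
13.2 MHz > fs/2 = 9.35 MHz, folds to fs − 13.2 MHz = 5.5 MHz.
27 MHz mod fs = 8.3 MHz.
8.3 MHz ≤ fs/2 = 9.35 MHz, appears at 8.3 MHz.
Distinct values: {1.3 MHz, 5.5 MHz, 6.5 MHz, 8.3 MHz, 8.5 MHz}.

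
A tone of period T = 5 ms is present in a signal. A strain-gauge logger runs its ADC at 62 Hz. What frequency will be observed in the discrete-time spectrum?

14 Hz

T = 5 ms → f = 1/T = 200 Hz.
200 Hz mod fs = 14 Hz.
14 Hz ≤ fs/2 = 31 Hz, appears at 14 Hz.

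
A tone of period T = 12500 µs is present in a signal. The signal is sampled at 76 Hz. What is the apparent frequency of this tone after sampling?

4 Hz

T = 12500 µs → f = 1/T = 80 Hz.
80 Hz mod fs = 4 Hz.
4 Hz ≤ fs/2 = 38 Hz, appears at 4 Hz.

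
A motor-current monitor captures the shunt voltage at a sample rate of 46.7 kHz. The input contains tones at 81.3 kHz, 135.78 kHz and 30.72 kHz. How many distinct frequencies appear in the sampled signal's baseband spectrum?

3

fs/2 = 23.35 kHz.
81.3 kHz mod fs = 34.6 kHz.
34.6 kHz > fs/2 = 23.35 kHz, folds to fs − 34.6 kHz = 12.1 kHz.
135.78 kHz mod fs = 42.38 kHz.
42.38 kHz > fs/2 = 23.35 kHz, folds to fs − 42.38 kHz = 4.32 kHz.
30.72 kHz > fs/2 = 23.35 kHz, folds to fs − 30.72 kHz = 15.98 kHz.
Distinct values: {4.32 kHz, 12.1 kHz, 15.98 kHz} → 3.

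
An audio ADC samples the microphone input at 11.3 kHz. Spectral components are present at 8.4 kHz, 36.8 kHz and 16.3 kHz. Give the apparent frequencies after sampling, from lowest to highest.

2.9 kHz, 5 kHz

fs/2 = 5.65 kHz.
8.4 kHz > fs/2 = 5.65 kHz, folds to fs − 8.4 kHz = 2.9 kHz.
36.8 kHz mod fs = 2.9 kHz.
2.9 kHz ≤ fs/2 = 5.65 kHz, appears at 2.9 kHz.
16.3 kHz mod fs = 5 kHz.
5 kHz ≤ fs/2 = 5.65 kHz, appears at 5 kHz.
Distinct values: {2.9 kHz, 5 kHz}.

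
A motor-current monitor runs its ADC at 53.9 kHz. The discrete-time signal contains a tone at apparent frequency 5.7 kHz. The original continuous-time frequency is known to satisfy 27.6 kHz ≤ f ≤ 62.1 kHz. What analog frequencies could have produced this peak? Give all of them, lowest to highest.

Frequencies that alias to 5.7 kHz are k·fs ± 5.7 kHz for integer k ≥ 0.
k=0: 5.7 kHz.
k=1: 48.2 kHz, 59.6 kHz.
k=2: 102.1 kHz, 113.5 kHz.
Within [27.6 kHz, 62.1 kHz]: 48.2 kHz, 59.6 kHz.

48.2 kHz, 59.6 kHz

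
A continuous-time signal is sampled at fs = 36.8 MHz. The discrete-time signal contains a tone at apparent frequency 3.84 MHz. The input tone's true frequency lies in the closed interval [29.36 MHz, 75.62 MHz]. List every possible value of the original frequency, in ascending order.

Frequencies that alias to 3.84 MHz are k·fs ± 3.84 MHz for integer k ≥ 0.
k=0: 3.84 MHz.
k=1: 32.96 MHz, 40.64 MHz.
k=2: 69.76 MHz, 77.44 MHz.
k=3: 106.56 MHz, 114.24 MHz.
Within [29.36 MHz, 75.62 MHz]: 32.96 MHz, 40.64 MHz, 69.76 MHz.

32.96 MHz, 40.64 MHz, 69.76 MHz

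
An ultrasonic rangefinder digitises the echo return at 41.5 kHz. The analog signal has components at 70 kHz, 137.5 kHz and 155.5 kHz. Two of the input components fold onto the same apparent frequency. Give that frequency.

fs/2 = 20.75 kHz.
70 kHz mod fs = 28.5 kHz.
28.5 kHz > fs/2 = 20.75 kHz, folds to fs − 28.5 kHz = 13 kHz.
137.5 kHz mod fs = 13 kHz.
13 kHz ≤ fs/2 = 20.75 kHz, appears at 13 kHz.
155.5 kHz mod fs = 31 kHz.
31 kHz > fs/2 = 20.75 kHz, folds to fs − 31 kHz = 10.5 kHz.
70 kHz and 137.5 kHz both map to 13 kHz.

13 kHz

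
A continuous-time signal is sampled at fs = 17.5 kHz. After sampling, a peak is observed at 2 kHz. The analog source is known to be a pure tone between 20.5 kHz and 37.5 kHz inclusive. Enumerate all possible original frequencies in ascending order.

33 kHz, 37 kHz

Frequencies that alias to 2 kHz are k·fs ± 2 kHz for integer k ≥ 0.
k=0: 2 kHz.
k=1: 15.5 kHz, 19.5 kHz.
k=2: 33 kHz, 37 kHz.
k=3: 50.5 kHz, 54.5 kHz.
Within [20.5 kHz, 37.5 kHz]: 33 kHz, 37 kHz.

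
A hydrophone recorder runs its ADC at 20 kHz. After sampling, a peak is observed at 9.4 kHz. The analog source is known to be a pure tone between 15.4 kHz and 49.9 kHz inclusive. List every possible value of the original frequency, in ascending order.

29.4 kHz, 30.6 kHz, 49.4 kHz

Frequencies that alias to 9.4 kHz are k·fs ± 9.4 kHz for integer k ≥ 0.
k=0: 9.4 kHz.
k=1: 10.6 kHz, 29.4 kHz.
k=2: 30.6 kHz, 49.4 kHz.
k=3: 50.6 kHz, 69.4 kHz.
Within [15.4 kHz, 49.9 kHz]: 29.4 kHz, 30.6 kHz, 49.4 kHz.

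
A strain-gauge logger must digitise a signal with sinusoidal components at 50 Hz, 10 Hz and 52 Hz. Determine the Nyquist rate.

Highest-frequency component: 52 Hz.
Nyquist rate = 2 × 52 Hz = 104 Hz.

104 Hz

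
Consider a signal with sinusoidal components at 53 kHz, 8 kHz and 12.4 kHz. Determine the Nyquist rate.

Highest-frequency component: 53 kHz.
Nyquist rate = 2 × 53 kHz = 106 kHz.

106 kHz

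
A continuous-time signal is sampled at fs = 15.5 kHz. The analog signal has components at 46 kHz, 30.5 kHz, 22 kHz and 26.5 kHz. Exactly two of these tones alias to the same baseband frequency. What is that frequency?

fs/2 = 7.75 kHz.
46 kHz mod fs = 15 kHz.
15 kHz > fs/2 = 7.75 kHz, folds to fs − 15 kHz = 0.5 kHz.
30.5 kHz mod fs = 15 kHz.
15 kHz > fs/2 = 7.75 kHz, folds to fs − 15 kHz = 0.5 kHz.
22 kHz mod fs = 6.5 kHz.
6.5 kHz ≤ fs/2 = 7.75 kHz, appears at 6.5 kHz.
26.5 kHz mod fs = 11 kHz.
11 kHz > fs/2 = 7.75 kHz, folds to fs − 11 kHz = 4.5 kHz.
30.5 kHz and 46 kHz both map to 0.5 kHz.

0.5 kHz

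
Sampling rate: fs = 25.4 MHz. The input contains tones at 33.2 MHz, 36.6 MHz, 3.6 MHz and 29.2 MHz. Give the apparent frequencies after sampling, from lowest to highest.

3.6 MHz, 3.8 MHz, 7.8 MHz, 11.2 MHz

fs/2 = 12.7 MHz.
33.2 MHz mod fs = 7.8 MHz.
7.8 MHz ≤ fs/2 = 12.7 MHz, appears at 7.8 MHz.
36.6 MHz mod fs = 11.2 MHz.
11.2 MHz ≤ fs/2 = 12.7 MHz, appears at 11.2 MHz.
3.6 MHz ≤ fs/2 = 12.7 MHz, passes unchanged.
29.2 MHz mod fs = 3.8 MHz.
3.8 MHz ≤ fs/2 = 12.7 MHz, appears at 3.8 MHz.
Distinct values: {3.6 MHz, 3.8 MHz, 7.8 MHz, 11.2 MHz}.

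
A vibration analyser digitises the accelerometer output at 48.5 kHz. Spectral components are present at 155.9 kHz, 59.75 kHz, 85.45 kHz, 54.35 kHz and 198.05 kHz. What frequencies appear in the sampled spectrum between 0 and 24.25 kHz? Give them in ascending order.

4.05 kHz, 5.85 kHz, 10.4 kHz, 11.25 kHz, 11.55 kHz

fs/2 = 24.25 kHz.
155.9 kHz mod fs = 10.4 kHz.
10.4 kHz ≤ fs/2 = 24.25 kHz, appears at 10.4 kHz.
59.75 kHz mod fs = 11.25 kHz.
11.25 kHz ≤ fs/2 = 24.25 kHz, appears at 11.25 kHz.
85.45 kHz mod fs = 36.95 kHz.
36.95 kHz > fs/2 = 24.25 kHz, folds to fs − 36.95 kHz = 11.55 kHz.
54.35 kHz mod fs = 5.85 kHz.
5.85 kHz ≤ fs/2 = 24.25 kHz, appears at 5.85 kHz.
198.05 kHz mod fs = 4.05 kHz.
4.05 kHz ≤ fs/2 = 24.25 kHz, appears at 4.05 kHz.
Distinct values: {4.05 kHz, 5.85 kHz, 10.4 kHz, 11.25 kHz, 11.55 kHz}.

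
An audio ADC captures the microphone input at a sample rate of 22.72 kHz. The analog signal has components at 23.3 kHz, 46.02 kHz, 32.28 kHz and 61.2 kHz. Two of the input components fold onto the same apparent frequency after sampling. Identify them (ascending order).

fs/2 = 11.36 kHz.
23.3 kHz mod fs = 0.58 kHz.
0.58 kHz ≤ fs/2 = 11.36 kHz, appears at 0.58 kHz.
46.02 kHz mod fs = 0.58 kHz.
0.58 kHz ≤ fs/2 = 11.36 kHz, appears at 0.58 kHz.
32.28 kHz mod fs = 9.56 kHz.
9.56 kHz ≤ fs/2 = 11.36 kHz, appears at 9.56 kHz.
61.2 kHz mod fs = 15.76 kHz.
15.76 kHz > fs/2 = 11.36 kHz, folds to fs − 15.76 kHz = 6.96 kHz.
23.3 kHz and 46.02 kHz both map to 0.58 kHz.

23.3 kHz, 46.02 kHz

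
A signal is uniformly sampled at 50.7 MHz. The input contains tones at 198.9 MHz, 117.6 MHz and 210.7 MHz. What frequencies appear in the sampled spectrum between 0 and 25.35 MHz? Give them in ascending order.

3.9 MHz, 7.9 MHz, 16.2 MHz

fs/2 = 25.35 MHz.
198.9 MHz mod fs = 46.8 MHz.
46.8 MHz > fs/2 = 25.35 MHz, folds to fs − 46.8 MHz = 3.9 MHz.
117.6 MHz mod fs = 16.2 MHz.
16.2 MHz ≤ fs/2 = 25.35 MHz, appears at 16.2 MHz.
210.7 MHz mod fs = 7.9 MHz.
7.9 MHz ≤ fs/2 = 25.35 MHz, appears at 7.9 MHz.
Distinct values: {3.9 MHz, 7.9 MHz, 16.2 MHz}.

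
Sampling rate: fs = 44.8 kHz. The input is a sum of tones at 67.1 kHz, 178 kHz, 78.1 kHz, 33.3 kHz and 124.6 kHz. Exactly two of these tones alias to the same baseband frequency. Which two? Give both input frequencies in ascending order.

33.3 kHz, 78.1 kHz

fs/2 = 22.4 kHz.
67.1 kHz mod fs = 22.3 kHz.
22.3 kHz ≤ fs/2 = 22.4 kHz, appears at 22.3 kHz.
178 kHz mod fs = 43.6 kHz.
43.6 kHz > fs/2 = 22.4 kHz, folds to fs − 43.6 kHz = 1.2 kHz.
78.1 kHz mod fs = 33.3 kHz.
33.3 kHz > fs/2 = 22.4 kHz, folds to fs − 33.3 kHz = 11.5 kHz.
33.3 kHz > fs/2 = 22.4 kHz, folds to fs − 33.3 kHz = 11.5 kHz.
124.6 kHz mod fs = 35 kHz.
35 kHz > fs/2 = 22.4 kHz, folds to fs − 35 kHz = 9.8 kHz.
33.3 kHz and 78.1 kHz both map to 11.5 kHz.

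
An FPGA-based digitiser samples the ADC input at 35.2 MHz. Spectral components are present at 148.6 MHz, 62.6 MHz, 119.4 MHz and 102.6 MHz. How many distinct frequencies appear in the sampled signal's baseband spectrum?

3

fs/2 = 17.6 MHz.
148.6 MHz mod fs = 7.8 MHz.
7.8 MHz ≤ fs/2 = 17.6 MHz, appears at 7.8 MHz.
62.6 MHz mod fs = 27.4 MHz.
27.4 MHz > fs/2 = 17.6 MHz, folds to fs − 27.4 MHz = 7.8 MHz.
119.4 MHz mod fs = 13.8 MHz.
13.8 MHz ≤ fs/2 = 17.6 MHz, appears at 13.8 MHz.
102.6 MHz mod fs = 32.2 MHz.
32.2 MHz > fs/2 = 17.6 MHz, folds to fs − 32.2 MHz = 3 MHz.
Distinct values: {3 MHz, 7.8 MHz, 13.8 MHz} → 3.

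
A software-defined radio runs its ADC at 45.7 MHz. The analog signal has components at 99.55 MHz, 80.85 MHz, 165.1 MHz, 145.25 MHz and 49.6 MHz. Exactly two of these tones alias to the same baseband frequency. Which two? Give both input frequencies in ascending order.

99.55 MHz, 145.25 MHz

fs/2 = 22.85 MHz.
99.55 MHz mod fs = 8.15 MHz.
8.15 MHz ≤ fs/2 = 22.85 MHz, appears at 8.15 MHz.
80.85 MHz mod fs = 35.15 MHz.
35.15 MHz > fs/2 = 22.85 MHz, folds to fs − 35.15 MHz = 10.55 MHz.
165.1 MHz mod fs = 28 MHz.
28 MHz > fs/2 = 22.85 MHz, folds to fs − 28 MHz = 17.7 MHz.
145.25 MHz mod fs = 8.15 MHz.
8.15 MHz ≤ fs/2 = 22.85 MHz, appears at 8.15 MHz.
49.6 MHz mod fs = 3.9 MHz.
3.9 MHz ≤ fs/2 = 22.85 MHz, appears at 3.9 MHz.
99.55 MHz and 145.25 MHz both map to 8.15 MHz.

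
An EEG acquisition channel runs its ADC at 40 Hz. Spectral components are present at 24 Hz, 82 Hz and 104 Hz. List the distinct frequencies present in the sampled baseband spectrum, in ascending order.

fs/2 = 20 Hz.
24 Hz > fs/2 = 20 Hz, folds to fs − 24 Hz = 16 Hz.
82 Hz mod fs = 2 Hz.
2 Hz ≤ fs/2 = 20 Hz, appears at 2 Hz.
104 Hz mod fs = 24 Hz.
24 Hz > fs/2 = 20 Hz, folds to fs − 24 Hz = 16 Hz.
Distinct values: {2 Hz, 16 Hz}.

2 Hz, 16 Hz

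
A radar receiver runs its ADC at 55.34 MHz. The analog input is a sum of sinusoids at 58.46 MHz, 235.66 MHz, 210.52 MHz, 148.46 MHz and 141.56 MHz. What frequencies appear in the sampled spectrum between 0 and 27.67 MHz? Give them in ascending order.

3.12 MHz, 10.84 MHz, 14.3 MHz, 17.56 MHz, 24.46 MHz

fs/2 = 27.67 MHz.
58.46 MHz mod fs = 3.12 MHz.
3.12 MHz ≤ fs/2 = 27.67 MHz, appears at 3.12 MHz.
235.66 MHz mod fs = 14.3 MHz.
14.3 MHz ≤ fs/2 = 27.67 MHz, appears at 14.3 MHz.
210.52 MHz mod fs = 44.5 MHz.
44.5 MHz > fs/2 = 27.67 MHz, folds to fs − 44.5 MHz = 10.84 MHz.
148.46 MHz mod fs = 37.78 MHz.
37.78 MHz > fs/2 = 27.67 MHz, folds to fs − 37.78 MHz = 17.56 MHz.
141.56 MHz mod fs = 30.88 MHz.
30.88 MHz > fs/2 = 27.67 MHz, folds to fs − 30.88 MHz = 24.46 MHz.
Distinct values: {3.12 MHz, 10.84 MHz, 14.3 MHz, 17.56 MHz, 24.46 MHz}.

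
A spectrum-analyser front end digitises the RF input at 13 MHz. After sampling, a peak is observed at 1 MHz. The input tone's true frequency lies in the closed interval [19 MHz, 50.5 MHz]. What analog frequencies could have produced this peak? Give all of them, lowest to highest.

Frequencies that alias to 1 MHz are k·fs ± 1 MHz for integer k ≥ 0.
k=0: 1 MHz.
k=1: 12 MHz, 14 MHz.
k=2: 25 MHz, 27 MHz.
k=3: 38 MHz, 40 MHz.
k=4: 51 MHz, 53 MHz.
Within [19 MHz, 50.5 MHz]: 25 MHz, 27 MHz, 38 MHz, 40 MHz.

25 MHz, 27 MHz, 38 MHz, 40 MHz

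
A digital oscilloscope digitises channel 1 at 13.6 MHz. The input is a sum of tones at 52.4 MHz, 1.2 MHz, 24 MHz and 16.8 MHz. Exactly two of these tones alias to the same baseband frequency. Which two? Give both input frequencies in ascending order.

16.8 MHz, 24 MHz

fs/2 = 6.8 MHz.
52.4 MHz mod fs = 11.6 MHz.
11.6 MHz > fs/2 = 6.8 MHz, folds to fs − 11.6 MHz = 2 MHz.
1.2 MHz ≤ fs/2 = 6.8 MHz, passes unchanged.
24 MHz mod fs = 10.4 MHz.
10.4 MHz > fs/2 = 6.8 MHz, folds to fs − 10.4 MHz = 3.2 MHz.
16.8 MHz mod fs = 3.2 MHz.
3.2 MHz ≤ fs/2 = 6.8 MHz, appears at 3.2 MHz.
16.8 MHz and 24 MHz both map to 3.2 MHz.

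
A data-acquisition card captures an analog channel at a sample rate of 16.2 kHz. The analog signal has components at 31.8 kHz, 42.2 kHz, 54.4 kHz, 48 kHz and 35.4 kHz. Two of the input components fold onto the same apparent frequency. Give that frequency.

0.6 kHz

fs/2 = 8.1 kHz.
31.8 kHz mod fs = 15.6 kHz.
15.6 kHz > fs/2 = 8.1 kHz, folds to fs − 15.6 kHz = 0.6 kHz.
42.2 kHz mod fs = 9.8 kHz.
9.8 kHz > fs/2 = 8.1 kHz, folds to fs − 9.8 kHz = 6.4 kHz.
54.4 kHz mod fs = 5.8 kHz.
5.8 kHz ≤ fs/2 = 8.1 kHz, appears at 5.8 kHz.
48 kHz mod fs = 15.6 kHz.
15.6 kHz > fs/2 = 8.1 kHz, folds to fs − 15.6 kHz = 0.6 kHz.
35.4 kHz mod fs = 3 kHz.
3 kHz ≤ fs/2 = 8.1 kHz, appears at 3 kHz.
31.8 kHz and 48 kHz both map to 0.6 kHz.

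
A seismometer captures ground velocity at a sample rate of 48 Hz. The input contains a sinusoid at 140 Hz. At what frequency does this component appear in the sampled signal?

140 Hz mod fs = 44 Hz.
44 Hz > fs/2 = 24 Hz, folds to fs − 44 Hz = 4 Hz.

4 Hz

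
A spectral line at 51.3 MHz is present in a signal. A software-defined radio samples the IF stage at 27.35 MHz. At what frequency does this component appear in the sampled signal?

3.4 MHz

51.3 MHz mod fs = 23.95 MHz.
23.95 MHz > fs/2 = 13.675 MHz, folds to fs − 23.95 MHz = 3.4 MHz.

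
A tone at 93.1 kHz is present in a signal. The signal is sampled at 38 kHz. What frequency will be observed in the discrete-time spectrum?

93.1 kHz mod fs = 17.1 kHz.
17.1 kHz ≤ fs/2 = 19 kHz, appears at 17.1 kHz.

17.1 kHz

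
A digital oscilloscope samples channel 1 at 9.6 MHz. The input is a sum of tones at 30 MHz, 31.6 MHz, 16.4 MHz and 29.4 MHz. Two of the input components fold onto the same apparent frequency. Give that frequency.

2.8 MHz

fs/2 = 4.8 MHz.
30 MHz mod fs = 1.2 MHz.
1.2 MHz ≤ fs/2 = 4.8 MHz, appears at 1.2 MHz.
31.6 MHz mod fs = 2.8 MHz.
2.8 MHz ≤ fs/2 = 4.8 MHz, appears at 2.8 MHz.
16.4 MHz mod fs = 6.8 MHz.
6.8 MHz > fs/2 = 4.8 MHz, folds to fs − 6.8 MHz = 2.8 MHz.
29.4 MHz mod fs = 0.6 MHz.
0.6 MHz ≤ fs/2 = 4.8 MHz, appears at 0.6 MHz.
16.4 MHz and 31.6 MHz both map to 2.8 MHz.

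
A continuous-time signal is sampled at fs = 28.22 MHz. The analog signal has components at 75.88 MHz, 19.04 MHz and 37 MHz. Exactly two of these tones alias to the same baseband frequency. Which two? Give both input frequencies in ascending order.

37 MHz, 75.88 MHz

fs/2 = 14.11 MHz.
75.88 MHz mod fs = 19.44 MHz.
19.44 MHz > fs/2 = 14.11 MHz, folds to fs − 19.44 MHz = 8.78 MHz.
19.04 MHz > fs/2 = 14.11 MHz, folds to fs − 19.04 MHz = 9.18 MHz.
37 MHz mod fs = 8.78 MHz.
8.78 MHz ≤ fs/2 = 14.11 MHz, appears at 8.78 MHz.
37 MHz and 75.88 MHz both map to 8.78 MHz.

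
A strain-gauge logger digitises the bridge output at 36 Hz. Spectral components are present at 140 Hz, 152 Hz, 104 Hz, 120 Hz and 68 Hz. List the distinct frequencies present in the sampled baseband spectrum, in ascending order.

4 Hz, 8 Hz, 12 Hz

fs/2 = 18 Hz.
140 Hz mod fs = 32 Hz.
32 Hz > fs/2 = 18 Hz, folds to fs − 32 Hz = 4 Hz.
152 Hz mod fs = 8 Hz.
8 Hz ≤ fs/2 = 18 Hz, appears at 8 Hz.
104 Hz mod fs = 32 Hz.
32 Hz > fs/2 = 18 Hz, folds to fs − 32 Hz = 4 Hz.
120 Hz mod fs = 12 Hz.
12 Hz ≤ fs/2 = 18 Hz, appears at 12 Hz.
68 Hz mod fs = 32 Hz.
32 Hz > fs/2 = 18 Hz, folds to fs − 32 Hz = 4 Hz.
Distinct values: {4 Hz, 8 Hz, 12 Hz}.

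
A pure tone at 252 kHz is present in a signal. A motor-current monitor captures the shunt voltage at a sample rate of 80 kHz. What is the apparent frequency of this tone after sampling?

12 kHz

252 kHz mod fs = 12 kHz.
12 kHz ≤ fs/2 = 40 kHz, appears at 12 kHz.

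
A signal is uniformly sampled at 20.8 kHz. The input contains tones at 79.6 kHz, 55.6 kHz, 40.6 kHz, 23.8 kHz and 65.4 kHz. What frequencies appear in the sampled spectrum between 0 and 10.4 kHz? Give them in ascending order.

fs/2 = 10.4 kHz.
79.6 kHz mod fs = 17.2 kHz.
17.2 kHz > fs/2 = 10.4 kHz, folds to fs − 17.2 kHz = 3.6 kHz.
55.6 kHz mod fs = 14 kHz.
14 kHz > fs/2 = 10.4 kHz, folds to fs − 14 kHz = 6.8 kHz.
40.6 kHz mod fs = 19.8 kHz.
19.8 kHz > fs/2 = 10.4 kHz, folds to fs − 19.8 kHz = 1 kHz.
23.8 kHz mod fs = 3 kHz.
3 kHz ≤ fs/2 = 10.4 kHz, appears at 3 kHz.
65.4 kHz mod fs = 3 kHz.
3 kHz ≤ fs/2 = 10.4 kHz, appears at 3 kHz.
Distinct values: {1 kHz, 3 kHz, 3.6 kHz, 6.8 kHz}.

1 kHz, 3 kHz, 3.6 kHz, 6.8 kHz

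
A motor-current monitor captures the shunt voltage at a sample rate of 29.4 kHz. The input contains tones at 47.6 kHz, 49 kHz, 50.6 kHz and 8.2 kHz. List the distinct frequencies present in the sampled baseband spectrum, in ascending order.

fs/2 = 14.7 kHz.
47.6 kHz mod fs = 18.2 kHz.
18.2 kHz > fs/2 = 14.7 kHz, folds to fs − 18.2 kHz = 11.2 kHz.
49 kHz mod fs = 19.6 kHz.
19.6 kHz > fs/2 = 14.7 kHz, folds to fs − 19.6 kHz = 9.8 kHz.
50.6 kHz mod fs = 21.2 kHz.
21.2 kHz > fs/2 = 14.7 kHz, folds to fs − 21.2 kHz = 8.2 kHz.
8.2 kHz ≤ fs/2 = 14.7 kHz, passes unchanged.
Distinct values: {8.2 kHz, 9.8 kHz, 11.2 kHz}.

8.2 kHz, 9.8 kHz, 11.2 kHz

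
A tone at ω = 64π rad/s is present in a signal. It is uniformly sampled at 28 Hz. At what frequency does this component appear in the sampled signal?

4 Hz

ω = 64π rad/s → f = ω/(2π) = 32 Hz.
32 Hz mod fs = 4 Hz.
4 Hz ≤ fs/2 = 14 Hz, appears at 4 Hz.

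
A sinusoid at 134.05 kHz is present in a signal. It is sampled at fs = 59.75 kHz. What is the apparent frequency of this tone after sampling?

14.55 kHz

134.05 kHz mod fs = 14.55 kHz.
14.55 kHz ≤ fs/2 = 29.875 kHz, appears at 14.55 kHz.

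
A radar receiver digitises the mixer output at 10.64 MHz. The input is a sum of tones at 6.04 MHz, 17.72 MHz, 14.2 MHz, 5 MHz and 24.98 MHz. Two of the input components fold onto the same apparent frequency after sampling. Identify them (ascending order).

fs/2 = 5.32 MHz.
6.04 MHz > fs/2 = 5.32 MHz, folds to fs − 6.04 MHz = 4.6 MHz.
17.72 MHz mod fs = 7.08 MHz.
7.08 MHz > fs/2 = 5.32 MHz, folds to fs − 7.08 MHz = 3.56 MHz.
14.2 MHz mod fs = 3.56 MHz.
3.56 MHz ≤ fs/2 = 5.32 MHz, appears at 3.56 MHz.
5 MHz ≤ fs/2 = 5.32 MHz, passes unchanged.
24.98 MHz mod fs = 3.7 MHz.
3.7 MHz ≤ fs/2 = 5.32 MHz, appears at 3.7 MHz.
14.2 MHz and 17.72 MHz both map to 3.56 MHz.

14.2 MHz, 17.72 MHz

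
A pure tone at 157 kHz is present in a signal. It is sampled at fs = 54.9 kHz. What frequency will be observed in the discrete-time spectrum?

157 kHz mod fs = 47.2 kHz.
47.2 kHz > fs/2 = 27.45 kHz, folds to fs − 47.2 kHz = 7.7 kHz.

7.7 kHz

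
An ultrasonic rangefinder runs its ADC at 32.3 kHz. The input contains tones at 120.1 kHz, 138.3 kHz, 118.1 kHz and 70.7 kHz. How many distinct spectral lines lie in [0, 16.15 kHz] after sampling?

fs/2 = 16.15 kHz.
120.1 kHz mod fs = 23.2 kHz.
23.2 kHz > fs/2 = 16.15 kHz, folds to fs − 23.2 kHz = 9.1 kHz.
138.3 kHz mod fs = 9.1 kHz.
9.1 kHz ≤ fs/2 = 16.15 kHz, appears at 9.1 kHz.
118.1 kHz mod fs = 21.2 kHz.
21.2 kHz > fs/2 = 16.15 kHz, folds to fs − 21.2 kHz = 11.1 kHz.
70.7 kHz mod fs = 6.1 kHz.
6.1 kHz ≤ fs/2 = 16.15 kHz, appears at 6.1 kHz.
Distinct values: {6.1 kHz, 9.1 kHz, 11.1 kHz} → 3.

3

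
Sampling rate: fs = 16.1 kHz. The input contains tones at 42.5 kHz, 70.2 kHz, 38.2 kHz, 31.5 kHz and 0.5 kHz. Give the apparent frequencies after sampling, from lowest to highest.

fs/2 = 8.05 kHz.
42.5 kHz mod fs = 10.3 kHz.
10.3 kHz > fs/2 = 8.05 kHz, folds to fs − 10.3 kHz = 5.8 kHz.
70.2 kHz mod fs = 5.8 kHz.
5.8 kHz ≤ fs/2 = 8.05 kHz, appears at 5.8 kHz.
38.2 kHz mod fs = 6 kHz.
6 kHz ≤ fs/2 = 8.05 kHz, appears at 6 kHz.
31.5 kHz mod fs = 15.4 kHz.
15.4 kHz > fs/2 = 8.05 kHz, folds to fs − 15.4 kHz = 0.7 kHz.
0.5 kHz ≤ fs/2 = 8.05 kHz, passes unchanged.
Distinct values: {0.5 kHz, 0.7 kHz, 5.8 kHz, 6 kHz}.

0.5 kHz, 0.7 kHz, 5.8 kHz, 6 kHz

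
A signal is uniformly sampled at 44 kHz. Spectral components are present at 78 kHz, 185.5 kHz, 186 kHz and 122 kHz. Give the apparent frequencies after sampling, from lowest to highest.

9.5 kHz, 10 kHz

fs/2 = 22 kHz.
78 kHz mod fs = 34 kHz.
34 kHz > fs/2 = 22 kHz, folds to fs − 34 kHz = 10 kHz.
185.5 kHz mod fs = 9.5 kHz.
9.5 kHz ≤ fs/2 = 22 kHz, appears at 9.5 kHz.
186 kHz mod fs = 10 kHz.
10 kHz ≤ fs/2 = 22 kHz, appears at 10 kHz.
122 kHz mod fs = 34 kHz.
34 kHz > fs/2 = 22 kHz, folds to fs − 34 kHz = 10 kHz.
Distinct values: {9.5 kHz, 10 kHz}.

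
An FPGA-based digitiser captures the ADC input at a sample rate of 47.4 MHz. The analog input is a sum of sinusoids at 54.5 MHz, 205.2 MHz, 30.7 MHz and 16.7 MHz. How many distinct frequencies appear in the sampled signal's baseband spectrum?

fs/2 = 23.7 MHz.
54.5 MHz mod fs = 7.1 MHz.
7.1 MHz ≤ fs/2 = 23.7 MHz, appears at 7.1 MHz.
205.2 MHz mod fs = 15.6 MHz.
15.6 MHz ≤ fs/2 = 23.7 MHz, appears at 15.6 MHz.
30.7 MHz > fs/2 = 23.7 MHz, folds to fs − 30.7 MHz = 16.7 MHz.
16.7 MHz ≤ fs/2 = 23.7 MHz, passes unchanged.
Distinct values: {7.1 MHz, 15.6 MHz, 16.7 MHz} → 3.

3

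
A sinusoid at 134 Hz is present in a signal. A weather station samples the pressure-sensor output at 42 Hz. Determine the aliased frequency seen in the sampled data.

134 Hz mod fs = 8 Hz.
8 Hz ≤ fs/2 = 21 Hz, appears at 8 Hz.

8 Hz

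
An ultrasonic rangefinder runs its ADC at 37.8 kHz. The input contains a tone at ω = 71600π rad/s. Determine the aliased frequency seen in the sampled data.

ω = 71600π rad/s → f = ω/(2π) = 35800 Hz = 35.8 kHz.
35.8 kHz > fs/2 = 18.9 kHz, folds to fs − 35.8 kHz = 2 kHz.

2 kHz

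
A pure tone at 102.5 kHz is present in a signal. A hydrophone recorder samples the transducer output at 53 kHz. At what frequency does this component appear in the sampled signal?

3.5 kHz

102.5 kHz mod fs = 49.5 kHz.
49.5 kHz > fs/2 = 26.5 kHz, folds to fs − 49.5 kHz = 3.5 kHz.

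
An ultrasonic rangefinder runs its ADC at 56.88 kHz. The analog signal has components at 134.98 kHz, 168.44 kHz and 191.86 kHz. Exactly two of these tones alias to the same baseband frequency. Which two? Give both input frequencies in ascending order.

134.98 kHz, 191.86 kHz

fs/2 = 28.44 kHz.
134.98 kHz mod fs = 21.22 kHz.
21.22 kHz ≤ fs/2 = 28.44 kHz, appears at 21.22 kHz.
168.44 kHz mod fs = 54.68 kHz.
54.68 kHz > fs/2 = 28.44 kHz, folds to fs − 54.68 kHz = 2.2 kHz.
191.86 kHz mod fs = 21.22 kHz.
21.22 kHz ≤ fs/2 = 28.44 kHz, appears at 21.22 kHz.
134.98 kHz and 191.86 kHz both map to 21.22 kHz.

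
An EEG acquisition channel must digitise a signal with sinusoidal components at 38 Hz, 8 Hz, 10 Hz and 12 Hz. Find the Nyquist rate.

76 Hz

Highest-frequency component: 38 Hz.
Nyquist rate = 2 × 38 Hz = 76 Hz.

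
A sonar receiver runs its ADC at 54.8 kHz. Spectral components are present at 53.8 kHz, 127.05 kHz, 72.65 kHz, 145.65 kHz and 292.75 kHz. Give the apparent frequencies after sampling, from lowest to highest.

fs/2 = 27.4 kHz.
53.8 kHz > fs/2 = 27.4 kHz, folds to fs − 53.8 kHz = 1 kHz.
127.05 kHz mod fs = 17.45 kHz.
17.45 kHz ≤ fs/2 = 27.4 kHz, appears at 17.45 kHz.
72.65 kHz mod fs = 17.85 kHz.
17.85 kHz ≤ fs/2 = 27.4 kHz, appears at 17.85 kHz.
145.65 kHz mod fs = 36.05 kHz.
36.05 kHz > fs/2 = 27.4 kHz, folds to fs − 36.05 kHz = 18.75 kHz.
292.75 kHz mod fs = 18.75 kHz.
18.75 kHz ≤ fs/2 = 27.4 kHz, appears at 18.75 kHz.
Distinct values: {1 kHz, 17.45 kHz, 17.85 kHz, 18.75 kHz}.

1 kHz, 17.45 kHz, 17.85 kHz, 18.75 kHz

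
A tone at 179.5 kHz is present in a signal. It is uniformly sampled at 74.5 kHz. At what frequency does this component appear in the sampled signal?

179.5 kHz mod fs = 30.5 kHz.
30.5 kHz ≤ fs/2 = 37.25 kHz, appears at 30.5 kHz.

30.5 kHz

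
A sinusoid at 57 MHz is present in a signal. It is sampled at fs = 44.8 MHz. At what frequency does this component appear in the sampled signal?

57 MHz mod fs = 12.2 MHz.
12.2 MHz ≤ fs/2 = 22.4 MHz, appears at 12.2 MHz.

12.2 MHz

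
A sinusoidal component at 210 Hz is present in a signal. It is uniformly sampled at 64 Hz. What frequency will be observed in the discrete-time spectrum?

210 Hz mod fs = 18 Hz.
18 Hz ≤ fs/2 = 32 Hz, appears at 18 Hz.

18 Hz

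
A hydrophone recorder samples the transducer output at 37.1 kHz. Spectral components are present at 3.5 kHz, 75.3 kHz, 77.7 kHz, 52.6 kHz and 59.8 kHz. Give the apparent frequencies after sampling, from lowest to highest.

fs/2 = 18.55 kHz.
3.5 kHz ≤ fs/2 = 18.55 kHz, passes unchanged.
75.3 kHz mod fs = 1.1 kHz.
1.1 kHz ≤ fs/2 = 18.55 kHz, appears at 1.1 kHz.
77.7 kHz mod fs = 3.5 kHz.
3.5 kHz ≤ fs/2 = 18.55 kHz, appears at 3.5 kHz.
52.6 kHz mod fs = 15.5 kHz.
15.5 kHz ≤ fs/2 = 18.55 kHz, appears at 15.5 kHz.
59.8 kHz mod fs = 22.7 kHz.
22.7 kHz > fs/2 = 18.55 kHz, folds to fs − 22.7 kHz = 14.4 kHz.
Distinct values: {1.1 kHz, 3.5 kHz, 14.4 kHz, 15.5 kHz}.

1.1 kHz, 3.5 kHz, 14.4 kHz, 15.5 kHz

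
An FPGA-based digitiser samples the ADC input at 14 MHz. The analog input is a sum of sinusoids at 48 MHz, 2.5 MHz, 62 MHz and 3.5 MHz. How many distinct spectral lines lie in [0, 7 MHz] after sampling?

fs/2 = 7 MHz.
48 MHz mod fs = 6 MHz.
6 MHz ≤ fs/2 = 7 MHz, appears at 6 MHz.
2.5 MHz ≤ fs/2 = 7 MHz, passes unchanged.
62 MHz mod fs = 6 MHz.
6 MHz ≤ fs/2 = 7 MHz, appears at 6 MHz.
3.5 MHz ≤ fs/2 = 7 MHz, passes unchanged.
Distinct values: {2.5 MHz, 3.5 MHz, 6 MHz} → 3.

3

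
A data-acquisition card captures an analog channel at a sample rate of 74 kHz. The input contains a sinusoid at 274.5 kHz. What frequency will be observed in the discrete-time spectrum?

274.5 kHz mod fs = 52.5 kHz.
52.5 kHz > fs/2 = 37 kHz, folds to fs − 52.5 kHz = 21.5 kHz.

21.5 kHz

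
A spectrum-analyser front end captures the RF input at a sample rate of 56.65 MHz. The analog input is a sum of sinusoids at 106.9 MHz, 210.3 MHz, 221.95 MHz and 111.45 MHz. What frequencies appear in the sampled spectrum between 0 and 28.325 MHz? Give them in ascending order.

1.85 MHz, 4.65 MHz, 6.4 MHz, 16.3 MHz

fs/2 = 28.325 MHz.
106.9 MHz mod fs = 50.25 MHz.
50.25 MHz > fs/2 = 28.325 MHz, folds to fs − 50.25 MHz = 6.4 MHz.
210.3 MHz mod fs = 40.35 MHz.
40.35 MHz > fs/2 = 28.325 MHz, folds to fs − 40.35 MHz = 16.3 MHz.
221.95 MHz mod fs = 52 MHz.
52 MHz > fs/2 = 28.325 MHz, folds to fs − 52 MHz = 4.65 MHz.
111.45 MHz mod fs = 54.8 MHz.
54.8 MHz > fs/2 = 28.325 MHz, folds to fs − 54.8 MHz = 1.85 MHz.
Distinct values: {1.85 MHz, 4.65 MHz, 6.4 MHz, 16.3 MHz}.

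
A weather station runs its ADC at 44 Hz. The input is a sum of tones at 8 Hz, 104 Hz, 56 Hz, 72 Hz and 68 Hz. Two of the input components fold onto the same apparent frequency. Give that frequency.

16 Hz

fs/2 = 22 Hz.
8 Hz ≤ fs/2 = 22 Hz, passes unchanged.
104 Hz mod fs = 16 Hz.
16 Hz ≤ fs/2 = 22 Hz, appears at 16 Hz.
56 Hz mod fs = 12 Hz.
12 Hz ≤ fs/2 = 22 Hz, appears at 12 Hz.
72 Hz mod fs = 28 Hz.
28 Hz > fs/2 = 22 Hz, folds to fs − 28 Hz = 16 Hz.
68 Hz mod fs = 24 Hz.
24 Hz > fs/2 = 22 Hz, folds to fs − 24 Hz = 20 Hz.
72 Hz and 104 Hz both map to 16 Hz.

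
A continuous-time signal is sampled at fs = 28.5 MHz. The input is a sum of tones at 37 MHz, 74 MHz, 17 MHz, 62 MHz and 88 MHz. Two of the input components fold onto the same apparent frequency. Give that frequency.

fs/2 = 14.25 MHz.
37 MHz mod fs = 8.5 MHz.
8.5 MHz ≤ fs/2 = 14.25 MHz, appears at 8.5 MHz.
74 MHz mod fs = 17 MHz.
17 MHz > fs/2 = 14.25 MHz, folds to fs − 17 MHz = 11.5 MHz.
17 MHz > fs/2 = 14.25 MHz, folds to fs − 17 MHz = 11.5 MHz.
62 MHz mod fs = 5 MHz.
5 MHz ≤ fs/2 = 14.25 MHz, appears at 5 MHz.
88 MHz mod fs = 2.5 MHz.
2.5 MHz ≤ fs/2 = 14.25 MHz, appears at 2.5 MHz.
17 MHz and 74 MHz both map to 11.5 MHz.

11.5 MHz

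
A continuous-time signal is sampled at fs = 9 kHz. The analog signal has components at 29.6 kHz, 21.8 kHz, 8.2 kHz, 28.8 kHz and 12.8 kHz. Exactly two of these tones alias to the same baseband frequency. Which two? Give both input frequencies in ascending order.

fs/2 = 4.5 kHz.
29.6 kHz mod fs = 2.6 kHz.
2.6 kHz ≤ fs/2 = 4.5 kHz, appears at 2.6 kHz.
21.8 kHz mod fs = 3.8 kHz.
3.8 kHz ≤ fs/2 = 4.5 kHz, appears at 3.8 kHz.
8.2 kHz > fs/2 = 4.5 kHz, folds to fs − 8.2 kHz = 0.8 kHz.
28.8 kHz mod fs = 1.8 kHz.
1.8 kHz ≤ fs/2 = 4.5 kHz, appears at 1.8 kHz.
12.8 kHz mod fs = 3.8 kHz.
3.8 kHz ≤ fs/2 = 4.5 kHz, appears at 3.8 kHz.
12.8 kHz and 21.8 kHz both map to 3.8 kHz.

12.8 kHz, 21.8 kHz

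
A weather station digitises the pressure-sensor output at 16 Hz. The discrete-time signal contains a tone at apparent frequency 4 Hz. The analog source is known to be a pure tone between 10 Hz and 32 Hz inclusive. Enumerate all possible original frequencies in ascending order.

Frequencies that alias to 4 Hz are k·fs ± 4 Hz for integer k ≥ 0.
k=0: 4 Hz.
k=1: 12 Hz, 20 Hz.
k=2: 28 Hz, 36 Hz.
k=3: 44 Hz, 52 Hz.
Within [10 Hz, 32 Hz]: 12 Hz, 20 Hz, 28 Hz.

12 Hz, 20 Hz, 28 Hz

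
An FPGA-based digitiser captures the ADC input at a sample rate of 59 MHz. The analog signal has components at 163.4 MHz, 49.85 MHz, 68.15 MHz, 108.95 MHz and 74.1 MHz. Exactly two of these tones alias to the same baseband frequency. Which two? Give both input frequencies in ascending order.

49.85 MHz, 68.15 MHz

fs/2 = 29.5 MHz.
163.4 MHz mod fs = 45.4 MHz.
45.4 MHz > fs/2 = 29.5 MHz, folds to fs − 45.4 MHz = 13.6 MHz.
49.85 MHz > fs/2 = 29.5 MHz, folds to fs − 49.85 MHz = 9.15 MHz.
68.15 MHz mod fs = 9.15 MHz.
9.15 MHz ≤ fs/2 = 29.5 MHz, appears at 9.15 MHz.
108.95 MHz mod fs = 49.95 MHz.
49.95 MHz > fs/2 = 29.5 MHz, folds to fs − 49.95 MHz = 9.05 MHz.
74.1 MHz mod fs = 15.1 MHz.
15.1 MHz ≤ fs/2 = 29.5 MHz, appears at 15.1 MHz.
49.85 MHz and 68.15 MHz both map to 9.15 MHz.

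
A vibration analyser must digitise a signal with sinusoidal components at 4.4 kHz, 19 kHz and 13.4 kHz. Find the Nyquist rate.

38 kHz

Highest-frequency component: 19 kHz.
Nyquist rate = 2 × 19 kHz = 38 kHz.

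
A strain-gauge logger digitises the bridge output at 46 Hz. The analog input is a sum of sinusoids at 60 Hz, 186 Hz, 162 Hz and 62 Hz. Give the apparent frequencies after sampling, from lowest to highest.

fs/2 = 23 Hz.
60 Hz mod fs = 14 Hz.
14 Hz ≤ fs/2 = 23 Hz, appears at 14 Hz.
186 Hz mod fs = 2 Hz.
2 Hz ≤ fs/2 = 23 Hz, appears at 2 Hz.
162 Hz mod fs = 24 Hz.
24 Hz > fs/2 = 23 Hz, folds to fs − 24 Hz = 22 Hz.
62 Hz mod fs = 16 Hz.
16 Hz ≤ fs/2 = 23 Hz, appears at 16 Hz.
Distinct values: {2 Hz, 14 Hz, 16 Hz, 22 Hz}.

2 Hz, 14 Hz, 16 Hz, 22 Hz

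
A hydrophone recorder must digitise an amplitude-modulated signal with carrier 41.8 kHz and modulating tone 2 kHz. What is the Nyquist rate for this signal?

87.6 kHz

AM sidebands sit at fc ± fm = 39.8 kHz and 43.8 kHz.
Highest-frequency component: 43.8 kHz.
Nyquist rate = 2 × 43.8 kHz = 87.6 kHz.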